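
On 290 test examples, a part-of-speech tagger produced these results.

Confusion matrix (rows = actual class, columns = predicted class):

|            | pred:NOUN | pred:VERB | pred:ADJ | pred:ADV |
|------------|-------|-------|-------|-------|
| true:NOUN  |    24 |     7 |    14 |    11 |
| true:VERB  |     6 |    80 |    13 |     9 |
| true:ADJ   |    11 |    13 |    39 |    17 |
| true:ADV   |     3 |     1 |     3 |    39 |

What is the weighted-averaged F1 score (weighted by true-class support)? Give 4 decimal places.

0.6236

Per-class F1 score (2·TP/(2·TP+FP+FN)):
  NOUN: TP=24, FP=6+11+3=20, FN=7+14+11=32 → 48/100 = 0.48000
  VERB: TP=80, FP=7+13+1=21, FN=6+13+9=28 → 160/209 = 0.76555
  ADJ: TP=39, FP=14+13+3=30, FN=11+13+17=41 → 78/149 = 0.52349
  ADV: TP=39, FP=11+9+17=37, FN=3+1+3=7 → 78/122 = 0.63934
Weighted-F1 score = Σ (supportᵢ/N)·F1 scoreᵢ with N=290: (56/290)·0.48000 + (108/290)·0.76555 + (80/290)·0.52349 + (46/290)·0.63934 = 0.6236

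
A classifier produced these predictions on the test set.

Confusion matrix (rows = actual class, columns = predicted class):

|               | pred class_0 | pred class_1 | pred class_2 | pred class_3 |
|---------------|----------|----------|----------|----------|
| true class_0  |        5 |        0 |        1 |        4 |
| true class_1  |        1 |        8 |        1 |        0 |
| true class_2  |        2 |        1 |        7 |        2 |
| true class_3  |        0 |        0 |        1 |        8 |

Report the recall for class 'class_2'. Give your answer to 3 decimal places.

0.583

One-vs-rest for 'class_2': TP = diagonal; FP = other classes predicted 'class_2'; FN = 'class_2' predicted as other.
recall = TP/(TP+FN).
class_2: TP=7, FN=2+1+2=5 → 7/12 = 0.5833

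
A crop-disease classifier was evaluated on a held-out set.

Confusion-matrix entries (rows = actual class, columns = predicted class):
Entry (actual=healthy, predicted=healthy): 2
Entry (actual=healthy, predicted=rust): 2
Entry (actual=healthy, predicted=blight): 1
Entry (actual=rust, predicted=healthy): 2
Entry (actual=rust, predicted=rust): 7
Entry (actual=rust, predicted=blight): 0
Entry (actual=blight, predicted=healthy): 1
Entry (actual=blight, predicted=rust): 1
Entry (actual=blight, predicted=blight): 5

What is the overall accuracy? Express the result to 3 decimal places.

Accuracy = trace / total = (2+7+5=14) / 21 = 14/21 = 0.667

0.667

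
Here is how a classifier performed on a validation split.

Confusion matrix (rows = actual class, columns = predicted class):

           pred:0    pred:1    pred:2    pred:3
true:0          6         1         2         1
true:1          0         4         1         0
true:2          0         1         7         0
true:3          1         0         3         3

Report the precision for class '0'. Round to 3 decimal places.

0.857

Treat '0' as positive and all other classes as negative.
precision = TP/(TP+FP).
0: TP=6, FP=0+0+1=1 → 6/7 = 0.8571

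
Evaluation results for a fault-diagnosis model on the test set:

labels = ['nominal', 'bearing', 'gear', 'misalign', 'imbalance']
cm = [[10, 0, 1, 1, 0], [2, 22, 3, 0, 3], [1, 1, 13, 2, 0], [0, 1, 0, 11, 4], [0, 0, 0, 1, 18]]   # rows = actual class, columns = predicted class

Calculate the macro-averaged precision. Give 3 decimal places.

Per-class precision (TP/(TP+FP)):
  nominal: TP=10, FP=2+1+0+0=3 → 10/13 = 0.7692
  bearing: TP=22, FP=0+1+1+0=2 → 22/24 = 0.9167
  gear: TP=13, FP=1+3+0+0=4 → 13/17 = 0.7647
  misalign: TP=11, FP=1+0+2+1=4 → 11/15 = 0.7333
  imbalance: TP=18, FP=0+3+0+4=7 → 18/25 = 0.7200
Macro-precision = mean = (0.7692 + 0.9167 + 0.7647 + 0.7333 + 0.7200) / 5 = 0.781

0.781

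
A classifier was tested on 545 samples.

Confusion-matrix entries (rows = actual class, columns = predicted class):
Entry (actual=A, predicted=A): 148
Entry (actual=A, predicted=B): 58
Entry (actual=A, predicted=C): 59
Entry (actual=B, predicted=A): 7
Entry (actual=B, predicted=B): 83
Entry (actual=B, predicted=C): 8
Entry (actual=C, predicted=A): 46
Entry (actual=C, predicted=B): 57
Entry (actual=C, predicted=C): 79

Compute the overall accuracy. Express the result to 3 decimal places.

0.569

Accuracy = trace / total = (148+83+79=310) / 545 = 310/545 = 0.569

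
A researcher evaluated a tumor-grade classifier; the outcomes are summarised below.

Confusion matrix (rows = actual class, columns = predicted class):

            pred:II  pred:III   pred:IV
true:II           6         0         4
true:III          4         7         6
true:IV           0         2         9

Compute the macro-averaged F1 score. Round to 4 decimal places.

0.5795

Per-class F1 score (2·TP/(2·TP+FP+FN)):
  II: TP=6, FP=4+0=4, FN=0+4=4 → 12/20 = 0.60000
  III: TP=7, FP=0+2=2, FN=4+6=10 → 14/26 = 0.53846
  IV: TP=9, FP=4+6=10, FN=0+2=2 → 18/30 = 0.60000
Macro-F1 score = mean = (0.60000 + 0.53846 + 0.60000) / 3 = 0.5795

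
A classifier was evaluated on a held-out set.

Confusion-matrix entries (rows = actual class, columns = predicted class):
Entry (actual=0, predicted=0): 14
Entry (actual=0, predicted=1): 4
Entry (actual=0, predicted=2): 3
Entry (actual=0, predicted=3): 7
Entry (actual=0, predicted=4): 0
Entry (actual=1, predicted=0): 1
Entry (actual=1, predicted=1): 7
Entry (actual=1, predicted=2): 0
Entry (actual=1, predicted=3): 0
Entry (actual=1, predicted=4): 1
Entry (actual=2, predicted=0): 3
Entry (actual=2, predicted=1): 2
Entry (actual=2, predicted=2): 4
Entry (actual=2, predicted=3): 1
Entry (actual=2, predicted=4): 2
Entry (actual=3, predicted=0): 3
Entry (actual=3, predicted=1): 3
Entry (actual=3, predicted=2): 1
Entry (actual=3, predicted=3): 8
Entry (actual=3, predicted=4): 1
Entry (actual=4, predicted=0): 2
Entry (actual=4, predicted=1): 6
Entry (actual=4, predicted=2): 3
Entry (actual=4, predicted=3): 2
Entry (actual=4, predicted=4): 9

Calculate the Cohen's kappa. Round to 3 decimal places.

0.350

Observed agreement pₒ = trace/N = 42/87 = 0.4828
Expected agreement pₑ = Σ (rowᵢ·colᵢ)/N² = (28·23 + 9·22 + 12·11 + 16·18 + 22·13)/87² = 0.2045
κ = (pₒ − pₑ)/(1 − pₑ) = (0.4828 − 0.2045)/(1 − 0.2045) = 0.350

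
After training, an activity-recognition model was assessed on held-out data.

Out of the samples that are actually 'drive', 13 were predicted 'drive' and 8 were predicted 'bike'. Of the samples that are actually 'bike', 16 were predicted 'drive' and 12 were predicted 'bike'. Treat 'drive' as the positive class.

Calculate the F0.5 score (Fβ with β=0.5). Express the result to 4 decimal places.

0.4745

Fβ = (1+β²)·TP / ((1+β²)·TP + β²·FN + FP), with β²=1/4
= 1.25·13 / (1.25·13 + 0.25·8 + 16) = 0.4745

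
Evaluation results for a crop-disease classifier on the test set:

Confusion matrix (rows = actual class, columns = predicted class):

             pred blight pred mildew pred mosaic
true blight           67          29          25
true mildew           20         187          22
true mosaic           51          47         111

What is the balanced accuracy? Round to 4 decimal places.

0.6338

Balanced accuracy = mean of per-class recall.
  blight: recall = 67/121 = 0.55372
  mildew: recall = 187/229 = 0.81659
  mosaic: recall = 111/209 = 0.53110
Mean = (0.55372 + 0.81659 + 0.53110) / 3 = 0.6338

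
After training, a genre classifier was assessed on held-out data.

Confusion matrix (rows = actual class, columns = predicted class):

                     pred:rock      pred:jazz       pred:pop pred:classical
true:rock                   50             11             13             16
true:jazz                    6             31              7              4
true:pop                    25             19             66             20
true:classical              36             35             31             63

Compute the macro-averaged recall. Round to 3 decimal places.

0.523

Per-class recall (TP/(TP+FN)):
  rock: TP=50, FN=11+13+16=40 → 50/90 = 0.5556
  jazz: TP=31, FN=6+7+4=17 → 31/48 = 0.6458
  pop: TP=66, FN=25+19+20=64 → 66/130 = 0.5077
  classical: TP=63, FN=36+35+31=102 → 63/165 = 0.3818
Macro-recall = mean = (0.5556 + 0.6458 + 0.5077 + 0.3818) / 4 = 0.523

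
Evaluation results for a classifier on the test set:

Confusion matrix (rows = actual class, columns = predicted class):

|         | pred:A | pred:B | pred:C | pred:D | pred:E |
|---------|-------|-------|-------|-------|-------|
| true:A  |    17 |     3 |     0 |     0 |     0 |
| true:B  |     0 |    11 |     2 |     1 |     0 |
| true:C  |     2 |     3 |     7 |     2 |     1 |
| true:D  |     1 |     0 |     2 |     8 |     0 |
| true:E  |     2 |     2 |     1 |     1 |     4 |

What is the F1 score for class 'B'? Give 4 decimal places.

0.6667

Treat 'B' as positive and all other classes as negative.
F1 score = 2·TP/(2·TP+FP+FN).
B: TP=11, FP=3+3+0+2=8, FN=0+2+1+0=3 → 22/33 = 0.66667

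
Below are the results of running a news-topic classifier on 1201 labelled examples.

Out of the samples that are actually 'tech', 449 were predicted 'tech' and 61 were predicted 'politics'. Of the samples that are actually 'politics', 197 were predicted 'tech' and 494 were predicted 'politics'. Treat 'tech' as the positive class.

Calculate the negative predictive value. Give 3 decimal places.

NPV = TN/(TN+FN) = 494/(494+61) = 0.890

0.890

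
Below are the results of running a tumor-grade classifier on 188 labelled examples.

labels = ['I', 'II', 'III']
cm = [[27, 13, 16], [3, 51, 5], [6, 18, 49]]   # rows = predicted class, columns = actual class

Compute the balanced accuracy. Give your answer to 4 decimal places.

Balanced accuracy = mean of per-class recall.
  I: recall = 27/36 = 0.75000
  II: recall = 51/82 = 0.62195
  III: recall = 49/70 = 0.70000
Mean = (0.75000 + 0.62195 + 0.70000) / 3 = 0.6907

0.6907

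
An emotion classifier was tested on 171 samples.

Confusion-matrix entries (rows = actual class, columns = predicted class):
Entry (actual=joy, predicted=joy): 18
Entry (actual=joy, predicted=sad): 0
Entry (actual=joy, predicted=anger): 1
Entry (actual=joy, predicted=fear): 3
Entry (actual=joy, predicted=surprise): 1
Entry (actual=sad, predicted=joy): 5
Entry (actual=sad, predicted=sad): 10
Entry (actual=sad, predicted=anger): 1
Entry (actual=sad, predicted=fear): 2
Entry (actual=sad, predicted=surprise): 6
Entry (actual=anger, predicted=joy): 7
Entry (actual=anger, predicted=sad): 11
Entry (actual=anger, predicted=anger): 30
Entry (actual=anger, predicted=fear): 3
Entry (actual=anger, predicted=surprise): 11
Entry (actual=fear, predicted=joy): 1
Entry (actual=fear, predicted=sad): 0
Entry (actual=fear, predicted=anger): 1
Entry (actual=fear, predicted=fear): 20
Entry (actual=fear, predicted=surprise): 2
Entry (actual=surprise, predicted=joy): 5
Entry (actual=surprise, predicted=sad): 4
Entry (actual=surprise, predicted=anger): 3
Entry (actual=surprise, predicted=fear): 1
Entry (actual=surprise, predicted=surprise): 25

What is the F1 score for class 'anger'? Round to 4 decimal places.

0.6122

Take TP from the diagonal, FP from the rest of the 'anger' prediction marginal, FN from the rest of the 'anger' actual marginal.
F1 score = 2·TP/(2·TP+FP+FN).
anger: TP=30, FP=1+1+1+3=6, FN=7+11+3+11=32 → 60/98 = 0.61224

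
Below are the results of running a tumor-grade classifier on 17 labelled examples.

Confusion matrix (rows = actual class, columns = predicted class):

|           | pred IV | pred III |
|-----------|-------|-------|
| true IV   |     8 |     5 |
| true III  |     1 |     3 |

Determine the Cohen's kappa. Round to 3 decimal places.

0.271

Observed agreement pₒ = trace/N = 11/17 = 0.6471
Expected agreement pₑ = Σ (rowᵢ·colᵢ)/N² = (13·9 + 4·8)/17² = 0.5156
κ = (pₒ − pₑ)/(1 − pₑ) = (0.6471 − 0.5156)/(1 − 0.5156) = 0.271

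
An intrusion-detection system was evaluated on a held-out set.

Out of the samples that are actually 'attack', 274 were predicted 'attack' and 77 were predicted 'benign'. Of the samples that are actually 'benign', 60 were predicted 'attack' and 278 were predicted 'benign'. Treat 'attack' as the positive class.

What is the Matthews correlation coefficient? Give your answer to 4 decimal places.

0.6033

MCC = (TP·TN − FP·FN) / √((TP+FP)(TP+FN)(TN+FP)(TN+FN))
Numerator = 274·278 − 60·77 = 71552
Denominator = √(334·351·338·355) = √14066907660 = 118603.9951
MCC = 71552 / 118603.9951 = 0.6033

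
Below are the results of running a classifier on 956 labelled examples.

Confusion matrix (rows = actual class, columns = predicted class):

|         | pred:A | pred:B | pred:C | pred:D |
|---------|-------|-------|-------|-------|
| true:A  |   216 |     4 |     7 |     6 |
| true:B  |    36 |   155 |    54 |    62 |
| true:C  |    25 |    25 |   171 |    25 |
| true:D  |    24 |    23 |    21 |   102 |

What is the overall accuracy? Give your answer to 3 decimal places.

0.674

Accuracy = trace / total = (216+155+171+102=644) / 956 = 644/956 = 0.674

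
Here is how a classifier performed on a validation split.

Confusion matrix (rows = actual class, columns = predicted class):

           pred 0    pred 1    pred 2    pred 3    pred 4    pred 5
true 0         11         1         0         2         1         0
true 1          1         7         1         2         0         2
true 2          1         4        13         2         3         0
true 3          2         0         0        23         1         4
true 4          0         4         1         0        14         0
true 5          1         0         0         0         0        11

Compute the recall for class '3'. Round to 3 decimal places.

0.767

One-vs-rest for '3': TP = diagonal; FP = other classes predicted '3'; FN = '3' predicted as other.
recall = TP/(TP+FN).
3: TP=23, FN=2+0+0+1+4=7 → 23/30 = 0.7667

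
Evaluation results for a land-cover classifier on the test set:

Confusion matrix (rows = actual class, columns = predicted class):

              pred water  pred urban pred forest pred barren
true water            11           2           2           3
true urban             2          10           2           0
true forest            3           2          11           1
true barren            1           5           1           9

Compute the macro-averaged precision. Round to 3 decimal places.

0.638

Per-class precision (TP/(TP+FP)):
  water: TP=11, FP=2+3+1=6 → 11/17 = 0.6471
  urban: TP=10, FP=2+2+5=9 → 10/19 = 0.5263
  forest: TP=11, FP=2+2+1=5 → 11/16 = 0.6875
  barren: TP=9, FP=3+0+1=4 → 9/13 = 0.6923
Macro-precision = mean = (0.6471 + 0.5263 + 0.6875 + 0.6923) / 4 = 0.638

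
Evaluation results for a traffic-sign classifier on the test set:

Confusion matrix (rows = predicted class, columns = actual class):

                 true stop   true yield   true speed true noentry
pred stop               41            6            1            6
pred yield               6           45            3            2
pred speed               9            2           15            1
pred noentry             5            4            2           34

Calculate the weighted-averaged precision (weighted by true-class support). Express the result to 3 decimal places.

0.749

Per-class precision (TP/(TP+FP)):
  stop: TP=41, FP=6+1+6=13 → 41/54 = 0.7593
  yield: TP=45, FP=6+3+2=11 → 45/56 = 0.8036
  speed: TP=15, FP=9+2+1=12 → 15/27 = 0.5556
  noentry: TP=34, FP=5+4+2=11 → 34/45 = 0.7556
Weighted-precision = Σ (supportᵢ/N)·precisionᵢ with N=182: (61/182)·0.7593 + (57/182)·0.8036 + (21/182)·0.5556 + (43/182)·0.7556 = 0.749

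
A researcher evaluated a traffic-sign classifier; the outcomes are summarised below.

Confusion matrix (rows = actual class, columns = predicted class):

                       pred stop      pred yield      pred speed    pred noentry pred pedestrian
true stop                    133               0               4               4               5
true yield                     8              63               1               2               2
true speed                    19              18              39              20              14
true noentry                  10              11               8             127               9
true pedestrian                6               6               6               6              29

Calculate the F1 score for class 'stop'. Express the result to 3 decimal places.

One-vs-rest for 'stop': TP = diagonal; FP = other classes predicted 'stop'; FN = 'stop' predicted as other.
F1 score = 2·TP/(2·TP+FP+FN).
stop: TP=133, FP=8+19+10+6=43, FN=0+4+4+5=13 → 266/322 = 0.8261

0.826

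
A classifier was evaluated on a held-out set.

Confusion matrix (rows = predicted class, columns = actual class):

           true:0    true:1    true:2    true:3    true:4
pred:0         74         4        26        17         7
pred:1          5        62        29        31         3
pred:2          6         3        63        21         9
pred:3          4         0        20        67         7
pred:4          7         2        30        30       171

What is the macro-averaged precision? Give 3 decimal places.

0.614

Per-class precision (TP/(TP+FP)):
  0: TP=74, FP=4+26+17+7=54 → 74/128 = 0.5781
  1: TP=62, FP=5+29+31+3=68 → 62/130 = 0.4769
  2: TP=63, FP=6+3+21+9=39 → 63/102 = 0.6176
  3: TP=67, FP=4+0+20+7=31 → 67/98 = 0.6837
  4: TP=171, FP=7+2+30+30=69 → 171/240 = 0.7125
Macro-precision = mean = (0.5781 + 0.4769 + 0.6176 + 0.6837 + 0.7125) / 5 = 0.614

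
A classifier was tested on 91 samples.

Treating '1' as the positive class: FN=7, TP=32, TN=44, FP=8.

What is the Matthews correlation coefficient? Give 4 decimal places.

0.6647

MCC = (TP·TN − FP·FN) / √((TP+FP)(TP+FN)(TN+FP)(TN+FN))
Numerator = 32·44 − 8·7 = 1352
Denominator = √(40·39·52·51) = √4137120 = 2033.9912
MCC = 1352 / 2033.9912 = 0.6647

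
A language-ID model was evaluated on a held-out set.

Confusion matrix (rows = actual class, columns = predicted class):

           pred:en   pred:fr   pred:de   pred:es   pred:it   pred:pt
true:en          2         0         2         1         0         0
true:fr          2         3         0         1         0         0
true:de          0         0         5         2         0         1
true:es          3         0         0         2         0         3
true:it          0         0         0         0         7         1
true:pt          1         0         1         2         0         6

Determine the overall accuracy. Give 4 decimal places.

0.5556

Accuracy = trace / total = (2+3+5+2+7+6=25) / 45 = 25/45 = 0.5556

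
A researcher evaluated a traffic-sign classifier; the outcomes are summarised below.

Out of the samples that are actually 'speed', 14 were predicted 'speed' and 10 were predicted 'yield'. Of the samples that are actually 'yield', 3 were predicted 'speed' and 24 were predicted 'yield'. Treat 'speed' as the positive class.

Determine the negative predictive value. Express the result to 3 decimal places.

NPV = TN/(TN+FN) = 24/(24+10) = 0.706

0.706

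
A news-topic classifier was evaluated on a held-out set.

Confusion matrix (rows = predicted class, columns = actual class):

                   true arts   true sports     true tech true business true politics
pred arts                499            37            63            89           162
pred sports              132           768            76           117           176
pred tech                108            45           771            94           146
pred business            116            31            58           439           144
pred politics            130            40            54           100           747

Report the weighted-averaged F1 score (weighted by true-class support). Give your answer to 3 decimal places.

Per-class F1 score (2·TP/(2·TP+FP+FN)):
  arts: TP=499, FP=37+63+89+162=351, FN=132+108+116+130=486 → 998/1835 = 0.5439
  sports: TP=768, FP=132+76+117+176=501, FN=37+45+31+40=153 → 1536/2190 = 0.7014
  tech: TP=771, FP=108+45+94+146=393, FN=63+76+58+54=251 → 1542/2186 = 0.7054
  business: TP=439, FP=116+31+58+144=349, FN=89+117+94+100=400 → 878/1627 = 0.5396
  politics: TP=747, FP=130+40+54+100=324, FN=162+176+146+144=628 → 1494/2446 = 0.6108
Weighted-F1 score = Σ (supportᵢ/N)·F1 scoreᵢ with N=5142: (985/5142)·0.5439 + (921/5142)·0.7014 + (1022/5142)·0.7054 + (839/5142)·0.5396 + (1375/5142)·0.6108 = 0.621

0.621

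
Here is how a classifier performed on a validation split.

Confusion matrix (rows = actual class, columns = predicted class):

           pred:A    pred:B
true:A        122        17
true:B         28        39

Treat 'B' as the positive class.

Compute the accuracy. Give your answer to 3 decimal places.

0.782

Accuracy = (TP+TN)/N = (39+122)/206 = 0.782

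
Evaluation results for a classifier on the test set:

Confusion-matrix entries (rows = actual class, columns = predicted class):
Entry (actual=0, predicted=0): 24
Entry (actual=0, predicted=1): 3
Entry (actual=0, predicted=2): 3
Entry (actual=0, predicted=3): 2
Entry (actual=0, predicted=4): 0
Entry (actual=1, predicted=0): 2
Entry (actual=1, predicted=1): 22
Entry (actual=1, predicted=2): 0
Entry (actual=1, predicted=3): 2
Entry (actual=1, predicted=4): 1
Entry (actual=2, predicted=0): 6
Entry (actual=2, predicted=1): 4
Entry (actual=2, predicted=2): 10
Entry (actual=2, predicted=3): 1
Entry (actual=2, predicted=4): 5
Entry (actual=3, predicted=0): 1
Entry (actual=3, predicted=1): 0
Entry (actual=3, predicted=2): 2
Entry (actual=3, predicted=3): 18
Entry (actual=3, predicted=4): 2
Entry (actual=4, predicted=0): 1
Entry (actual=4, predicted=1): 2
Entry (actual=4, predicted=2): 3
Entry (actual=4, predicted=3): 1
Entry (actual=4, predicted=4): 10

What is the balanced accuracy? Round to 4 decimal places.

0.6641

Balanced accuracy = mean of per-class recall.
  0: recall = 24/32 = 0.75000
  1: recall = 22/27 = 0.81481
  2: recall = 10/26 = 0.38462
  3: recall = 18/23 = 0.78261
  4: recall = 10/17 = 0.58824
Mean = (0.75000 + 0.81481 + 0.38462 + 0.78261 + 0.58824) / 5 = 0.6641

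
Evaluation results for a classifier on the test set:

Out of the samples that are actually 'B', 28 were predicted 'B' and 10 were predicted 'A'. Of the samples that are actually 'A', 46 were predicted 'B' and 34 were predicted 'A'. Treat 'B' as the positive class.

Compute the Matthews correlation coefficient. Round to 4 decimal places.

MCC = (TP·TN − FP·FN) / √((TP+FP)(TP+FN)(TN+FP)(TN+FN))
Numerator = 28·34 − 46·10 = 492
Denominator = √(74·38·80·44) = √9898240 = 3146.1468
MCC = 492 / 3146.1468 = 0.1564

0.1564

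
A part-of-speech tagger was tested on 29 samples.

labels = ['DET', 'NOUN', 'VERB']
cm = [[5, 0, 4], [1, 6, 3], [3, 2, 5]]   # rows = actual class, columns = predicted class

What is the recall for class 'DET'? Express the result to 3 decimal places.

recall = TP/(TP+FN).
DET: TP=5, FN=0+4=4 → 5/9 = 0.5556

0.556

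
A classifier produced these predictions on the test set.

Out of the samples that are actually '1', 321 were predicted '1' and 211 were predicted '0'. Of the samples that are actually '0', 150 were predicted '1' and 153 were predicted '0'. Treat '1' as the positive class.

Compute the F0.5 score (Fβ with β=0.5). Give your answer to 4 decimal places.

0.6643

Fβ = (1+β²)·TP / ((1+β²)·TP + β²·FN + FP), with β²=1/4
= 1.25·321 / (1.25·321 + 0.25·211 + 150) = 0.6643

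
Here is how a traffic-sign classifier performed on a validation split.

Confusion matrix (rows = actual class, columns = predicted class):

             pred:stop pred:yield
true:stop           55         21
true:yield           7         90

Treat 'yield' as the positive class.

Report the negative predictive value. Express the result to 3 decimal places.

0.887

NPV = TN/(TN+FN) = 55/(55+7) = 0.887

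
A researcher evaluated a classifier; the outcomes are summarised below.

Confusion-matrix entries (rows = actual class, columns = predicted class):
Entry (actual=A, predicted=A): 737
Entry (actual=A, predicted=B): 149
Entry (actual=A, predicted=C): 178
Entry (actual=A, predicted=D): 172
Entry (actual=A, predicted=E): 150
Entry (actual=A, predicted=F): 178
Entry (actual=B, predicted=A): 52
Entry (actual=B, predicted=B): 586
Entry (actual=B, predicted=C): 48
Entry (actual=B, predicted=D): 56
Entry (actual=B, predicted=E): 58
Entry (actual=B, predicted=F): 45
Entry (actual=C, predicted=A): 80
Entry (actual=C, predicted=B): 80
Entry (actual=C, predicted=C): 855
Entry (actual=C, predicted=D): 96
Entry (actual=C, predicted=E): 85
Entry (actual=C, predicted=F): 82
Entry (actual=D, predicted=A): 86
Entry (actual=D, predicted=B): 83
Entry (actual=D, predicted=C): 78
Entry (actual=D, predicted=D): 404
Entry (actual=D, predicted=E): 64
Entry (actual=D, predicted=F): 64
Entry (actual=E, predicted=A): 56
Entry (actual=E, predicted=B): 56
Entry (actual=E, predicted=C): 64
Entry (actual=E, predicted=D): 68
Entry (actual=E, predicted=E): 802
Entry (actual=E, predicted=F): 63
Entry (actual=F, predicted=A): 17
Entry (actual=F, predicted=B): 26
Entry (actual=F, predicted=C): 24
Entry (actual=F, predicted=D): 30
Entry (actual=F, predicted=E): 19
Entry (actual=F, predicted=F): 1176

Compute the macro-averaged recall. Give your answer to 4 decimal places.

Per-class recall (TP/(TP+FN)):
  A: TP=737, FN=149+178+172+150+178=827 → 737/1564 = 0.47123
  B: TP=586, FN=52+48+56+58+45=259 → 586/845 = 0.69349
  C: TP=855, FN=80+80+96+85+82=423 → 855/1278 = 0.66901
  D: TP=404, FN=86+83+78+64+64=375 → 404/779 = 0.51861
  E: TP=802, FN=56+56+64+68+63=307 → 802/1109 = 0.72317
  F: TP=1176, FN=17+26+24+30+19=116 → 1176/1292 = 0.91022
Macro-recall = mean = (0.47123 + 0.69349 + 0.66901 + 0.51861 + 0.72317 + 0.91022) / 6 = 0.6643

0.6643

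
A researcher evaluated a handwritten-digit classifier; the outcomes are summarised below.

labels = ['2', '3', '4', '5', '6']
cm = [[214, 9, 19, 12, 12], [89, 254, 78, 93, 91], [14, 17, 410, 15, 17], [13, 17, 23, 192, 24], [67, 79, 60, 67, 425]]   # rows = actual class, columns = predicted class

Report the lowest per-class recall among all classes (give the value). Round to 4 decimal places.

Per-class recall (TP/(TP+FN)):
  2: TP=214, FN=9+19+12+12=52 → 214/266 = 0.80451
  3: TP=254, FN=89+78+93+91=351 → 254/605 = 0.41983
  4: TP=410, FN=14+17+15+17=63 → 410/473 = 0.86681
  5: TP=192, FN=13+17+23+24=77 → 192/269 = 0.71375
  6: TP=425, FN=67+79+60+67=273 → 425/698 = 0.60888
Lowest is class '3' with recall = 0.4198.

0.4198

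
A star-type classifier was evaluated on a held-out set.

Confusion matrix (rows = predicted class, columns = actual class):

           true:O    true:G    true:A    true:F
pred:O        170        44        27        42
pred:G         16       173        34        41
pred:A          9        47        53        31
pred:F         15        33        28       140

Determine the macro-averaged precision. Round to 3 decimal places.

0.571

Per-class precision (TP/(TP+FP)):
  O: TP=170, FP=44+27+42=113 → 170/283 = 0.6007
  G: TP=173, FP=16+34+41=91 → 173/264 = 0.6553
  A: TP=53, FP=9+47+31=87 → 53/140 = 0.3786
  F: TP=140, FP=15+33+28=76 → 140/216 = 0.6481
Macro-precision = mean = (0.6007 + 0.6553 + 0.3786 + 0.6481) / 4 = 0.571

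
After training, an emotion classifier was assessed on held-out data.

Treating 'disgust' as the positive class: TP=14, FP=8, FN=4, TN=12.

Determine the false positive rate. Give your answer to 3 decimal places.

0.400

FPR = FP/(FP+TN) = 8/(8+12) = 0.400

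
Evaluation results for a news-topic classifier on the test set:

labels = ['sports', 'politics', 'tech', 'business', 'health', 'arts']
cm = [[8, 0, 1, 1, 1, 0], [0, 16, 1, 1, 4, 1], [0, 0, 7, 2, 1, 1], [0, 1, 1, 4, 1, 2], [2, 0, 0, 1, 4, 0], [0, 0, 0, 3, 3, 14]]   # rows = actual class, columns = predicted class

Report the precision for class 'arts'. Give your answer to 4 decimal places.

Take TP from the diagonal, FP from the rest of the 'arts' prediction marginal, FN from the rest of the 'arts' actual marginal.
precision = TP/(TP+FP).
arts: TP=14, FP=0+1+1+2+0=4 → 14/18 = 0.77778

0.7778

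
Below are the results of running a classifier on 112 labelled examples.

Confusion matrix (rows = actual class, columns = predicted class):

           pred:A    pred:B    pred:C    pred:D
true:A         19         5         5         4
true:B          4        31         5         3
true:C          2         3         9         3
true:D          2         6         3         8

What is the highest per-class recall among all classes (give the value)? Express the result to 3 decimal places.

0.721

Per-class recall (TP/(TP+FN)):
  A: TP=19, FN=5+5+4=14 → 19/33 = 0.5758
  B: TP=31, FN=4+5+3=12 → 31/43 = 0.7209
  C: TP=9, FN=2+3+3=8 → 9/17 = 0.5294
  D: TP=8, FN=2+6+3=11 → 8/19 = 0.4211
Highest is class 'B' with recall = 0.721.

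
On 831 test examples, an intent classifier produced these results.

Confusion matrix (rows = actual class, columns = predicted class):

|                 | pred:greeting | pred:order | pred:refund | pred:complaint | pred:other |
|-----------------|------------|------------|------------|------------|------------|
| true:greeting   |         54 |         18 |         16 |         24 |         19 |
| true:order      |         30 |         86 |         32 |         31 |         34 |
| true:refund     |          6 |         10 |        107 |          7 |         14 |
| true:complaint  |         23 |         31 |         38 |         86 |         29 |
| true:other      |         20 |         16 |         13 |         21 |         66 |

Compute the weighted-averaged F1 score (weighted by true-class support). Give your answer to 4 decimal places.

0.4748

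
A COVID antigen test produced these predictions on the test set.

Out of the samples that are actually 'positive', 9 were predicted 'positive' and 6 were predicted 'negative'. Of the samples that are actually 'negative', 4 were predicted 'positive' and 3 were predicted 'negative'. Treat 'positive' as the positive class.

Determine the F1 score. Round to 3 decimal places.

0.643

Precision = TP/(TP+FP) = 9/13 = 0.6923
Recall = TP/(TP+FN) = 9/15 = 0.6000
F1 = 2·TP/(2·TP+FP+FN) = 18/28 = 0.643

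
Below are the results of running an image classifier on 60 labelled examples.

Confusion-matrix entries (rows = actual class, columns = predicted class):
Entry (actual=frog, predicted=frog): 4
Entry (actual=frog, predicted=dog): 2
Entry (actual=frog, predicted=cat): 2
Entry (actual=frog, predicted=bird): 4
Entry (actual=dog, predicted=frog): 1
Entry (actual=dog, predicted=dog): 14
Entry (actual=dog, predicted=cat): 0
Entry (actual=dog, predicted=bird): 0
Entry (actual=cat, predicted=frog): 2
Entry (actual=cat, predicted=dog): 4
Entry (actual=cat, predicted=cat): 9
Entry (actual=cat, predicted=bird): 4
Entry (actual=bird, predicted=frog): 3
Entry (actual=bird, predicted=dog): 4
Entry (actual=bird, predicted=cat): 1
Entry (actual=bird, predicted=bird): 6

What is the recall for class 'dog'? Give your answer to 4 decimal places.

0.9333

Take TP from the diagonal, FP from the rest of the 'dog' prediction marginal, FN from the rest of the 'dog' actual marginal.
recall = TP/(TP+FN).
dog: TP=14, FN=1+0+0=1 → 14/15 = 0.93333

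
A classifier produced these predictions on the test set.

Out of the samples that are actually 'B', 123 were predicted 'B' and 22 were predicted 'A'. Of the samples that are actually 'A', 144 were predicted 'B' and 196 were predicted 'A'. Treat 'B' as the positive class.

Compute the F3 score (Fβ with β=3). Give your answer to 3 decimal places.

Fβ = (1+β²)·TP / ((1+β²)·TP + β²·FN + FP), with β²=9
= 10·123 / (10·123 + 9·22 + 144) = 0.782

0.782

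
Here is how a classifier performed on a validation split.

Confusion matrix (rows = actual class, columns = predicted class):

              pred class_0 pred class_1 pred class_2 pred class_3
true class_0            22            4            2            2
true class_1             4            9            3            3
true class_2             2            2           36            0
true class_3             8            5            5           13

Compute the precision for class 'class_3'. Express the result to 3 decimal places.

One-vs-rest for 'class_3': TP = diagonal; FP = other classes predicted 'class_3'; FN = 'class_3' predicted as other.
precision = TP/(TP+FP).
class_3: TP=13, FP=2+3+0=5 → 13/18 = 0.7222

0.722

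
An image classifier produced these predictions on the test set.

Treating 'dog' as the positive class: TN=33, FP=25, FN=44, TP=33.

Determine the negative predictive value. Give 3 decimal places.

NPV = TN/(TN+FN) = 33/(33+44) = 0.429

0.429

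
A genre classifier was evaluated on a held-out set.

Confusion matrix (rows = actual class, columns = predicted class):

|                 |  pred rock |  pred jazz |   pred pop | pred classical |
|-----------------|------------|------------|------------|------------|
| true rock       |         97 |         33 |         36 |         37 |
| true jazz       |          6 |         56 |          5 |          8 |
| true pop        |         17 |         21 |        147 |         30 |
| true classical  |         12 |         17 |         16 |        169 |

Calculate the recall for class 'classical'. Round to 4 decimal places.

0.7897

Treat 'classical' as positive and all other classes as negative.
recall = TP/(TP+FN).
classical: TP=169, FN=12+17+16=45 → 169/214 = 0.78972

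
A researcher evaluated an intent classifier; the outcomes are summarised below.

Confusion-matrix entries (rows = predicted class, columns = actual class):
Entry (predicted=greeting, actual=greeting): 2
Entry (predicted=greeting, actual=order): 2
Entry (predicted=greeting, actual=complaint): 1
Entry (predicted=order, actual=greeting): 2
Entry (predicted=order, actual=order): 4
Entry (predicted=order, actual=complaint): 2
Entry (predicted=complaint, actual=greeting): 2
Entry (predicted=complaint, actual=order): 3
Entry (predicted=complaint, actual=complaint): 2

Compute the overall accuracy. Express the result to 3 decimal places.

0.400

Accuracy = trace / total = (2+4+2=8) / 20 = 8/20 = 0.400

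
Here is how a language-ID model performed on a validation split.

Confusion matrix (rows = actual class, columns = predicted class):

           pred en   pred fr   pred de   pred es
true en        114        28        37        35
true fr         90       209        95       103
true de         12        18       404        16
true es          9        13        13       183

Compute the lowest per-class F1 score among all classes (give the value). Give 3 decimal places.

0.519

Per-class F1 score (2·TP/(2·TP+FP+FN)):
  en: TP=114, FP=90+12+9=111, FN=28+37+35=100 → 228/439 = 0.5194
  fr: TP=209, FP=28+18+13=59, FN=90+95+103=288 → 418/765 = 0.5464
  de: TP=404, FP=37+95+13=145, FN=12+18+16=46 → 808/999 = 0.8088
  es: TP=183, FP=35+103+16=154, FN=9+13+13=35 → 366/555 = 0.6595
Lowest is class 'en' with F1 score = 0.519.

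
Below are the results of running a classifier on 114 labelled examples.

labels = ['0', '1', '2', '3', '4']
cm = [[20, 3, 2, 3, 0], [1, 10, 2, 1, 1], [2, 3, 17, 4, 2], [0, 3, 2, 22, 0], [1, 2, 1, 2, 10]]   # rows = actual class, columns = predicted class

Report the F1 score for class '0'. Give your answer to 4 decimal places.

One-vs-rest for '0': TP = diagonal; FP = other classes predicted '0'; FN = '0' predicted as other.
F1 score = 2·TP/(2·TP+FP+FN).
0: TP=20, FP=1+2+0+1=4, FN=3+2+3+0=8 → 40/52 = 0.76923

0.7692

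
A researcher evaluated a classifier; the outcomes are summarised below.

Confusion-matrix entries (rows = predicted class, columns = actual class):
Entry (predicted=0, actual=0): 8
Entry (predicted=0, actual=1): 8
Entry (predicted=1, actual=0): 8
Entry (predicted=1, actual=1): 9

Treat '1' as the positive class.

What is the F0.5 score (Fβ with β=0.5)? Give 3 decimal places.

Fβ = (1+β²)·TP / ((1+β²)·TP + β²·FN + FP), with β²=1/4
= 1.25·9 / (1.25·9 + 0.25·8 + 8) = 0.529

0.529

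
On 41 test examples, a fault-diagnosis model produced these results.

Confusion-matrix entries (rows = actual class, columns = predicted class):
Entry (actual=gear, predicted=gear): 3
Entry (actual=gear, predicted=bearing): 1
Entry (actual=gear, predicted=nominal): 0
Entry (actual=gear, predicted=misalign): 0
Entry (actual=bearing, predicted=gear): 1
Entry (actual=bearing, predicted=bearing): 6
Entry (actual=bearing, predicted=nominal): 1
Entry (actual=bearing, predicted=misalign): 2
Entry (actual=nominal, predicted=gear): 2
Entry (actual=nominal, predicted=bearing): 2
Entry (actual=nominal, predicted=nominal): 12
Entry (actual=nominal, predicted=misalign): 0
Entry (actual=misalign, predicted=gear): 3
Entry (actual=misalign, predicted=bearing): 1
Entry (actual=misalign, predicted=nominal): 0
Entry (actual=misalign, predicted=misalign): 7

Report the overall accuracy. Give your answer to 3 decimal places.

0.683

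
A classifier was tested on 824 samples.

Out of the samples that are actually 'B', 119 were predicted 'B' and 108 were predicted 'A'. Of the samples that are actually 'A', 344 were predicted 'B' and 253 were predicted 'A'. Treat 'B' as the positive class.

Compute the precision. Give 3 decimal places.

0.257

Precision = TP/(TP+FP) = 119/(119+344) = 119/463 = 0.257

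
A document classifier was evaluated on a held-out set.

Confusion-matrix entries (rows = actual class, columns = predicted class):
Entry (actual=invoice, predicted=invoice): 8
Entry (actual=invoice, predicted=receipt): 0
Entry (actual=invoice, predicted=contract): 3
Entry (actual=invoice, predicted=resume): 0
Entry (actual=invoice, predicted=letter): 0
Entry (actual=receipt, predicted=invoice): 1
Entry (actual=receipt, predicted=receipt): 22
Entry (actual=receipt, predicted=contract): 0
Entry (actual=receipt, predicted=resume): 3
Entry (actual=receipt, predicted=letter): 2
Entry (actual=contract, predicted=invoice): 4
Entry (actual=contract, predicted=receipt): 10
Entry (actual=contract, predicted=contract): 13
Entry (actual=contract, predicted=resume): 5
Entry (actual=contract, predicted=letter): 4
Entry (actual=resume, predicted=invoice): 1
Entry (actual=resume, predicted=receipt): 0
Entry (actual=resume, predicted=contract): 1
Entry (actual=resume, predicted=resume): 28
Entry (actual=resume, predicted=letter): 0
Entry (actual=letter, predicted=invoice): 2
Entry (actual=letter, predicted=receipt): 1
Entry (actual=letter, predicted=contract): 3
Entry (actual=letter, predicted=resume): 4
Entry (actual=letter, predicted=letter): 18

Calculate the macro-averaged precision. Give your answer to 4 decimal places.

Per-class precision (TP/(TP+FP)):
  invoice: TP=8, FP=1+4+1+2=8 → 8/16 = 0.50000
  receipt: TP=22, FP=0+10+0+1=11 → 22/33 = 0.66667
  contract: TP=13, FP=3+0+1+3=7 → 13/20 = 0.65000
  resume: TP=28, FP=0+3+5+4=12 → 28/40 = 0.70000
  letter: TP=18, FP=0+2+4+0=6 → 18/24 = 0.75000
Macro-precision = mean = (0.50000 + 0.66667 + 0.65000 + 0.70000 + 0.75000) / 5 = 0.6533

0.6533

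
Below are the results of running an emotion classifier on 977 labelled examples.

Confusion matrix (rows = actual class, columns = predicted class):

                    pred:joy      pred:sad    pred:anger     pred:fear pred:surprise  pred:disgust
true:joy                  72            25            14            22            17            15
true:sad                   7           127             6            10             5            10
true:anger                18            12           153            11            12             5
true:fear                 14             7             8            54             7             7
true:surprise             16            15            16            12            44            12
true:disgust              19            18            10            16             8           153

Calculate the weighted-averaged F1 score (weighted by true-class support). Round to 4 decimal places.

Per-class F1 score (2·TP/(2·TP+FP+FN)):
  joy: TP=72, FP=7+18+14+16+19=74, FN=25+14+22+17+15=93 → 144/311 = 0.46302
  sad: TP=127, FP=25+12+7+15+18=77, FN=7+6+10+5+10=38 → 254/369 = 0.68835
  anger: TP=153, FP=14+6+8+16+10=54, FN=18+12+11+12+5=58 → 306/418 = 0.73206
  fear: TP=54, FP=22+10+11+12+16=71, FN=14+7+8+7+7=43 → 108/222 = 0.48649
  surprise: TP=44, FP=17+5+12+7+8=49, FN=16+15+16+12+12=71 → 88/208 = 0.42308
  disgust: TP=153, FP=15+10+5+7+12=49, FN=19+18+10+16+8=71 → 306/426 = 0.71831
Weighted-F1 score = Σ (supportᵢ/N)·F1 scoreᵢ with N=977: (165/977)·0.46302 + (165/977)·0.68835 + (211/977)·0.73206 + (97/977)·0.48649 + (115/977)·0.42308 + (224/977)·0.71831 = 0.6153

0.6153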